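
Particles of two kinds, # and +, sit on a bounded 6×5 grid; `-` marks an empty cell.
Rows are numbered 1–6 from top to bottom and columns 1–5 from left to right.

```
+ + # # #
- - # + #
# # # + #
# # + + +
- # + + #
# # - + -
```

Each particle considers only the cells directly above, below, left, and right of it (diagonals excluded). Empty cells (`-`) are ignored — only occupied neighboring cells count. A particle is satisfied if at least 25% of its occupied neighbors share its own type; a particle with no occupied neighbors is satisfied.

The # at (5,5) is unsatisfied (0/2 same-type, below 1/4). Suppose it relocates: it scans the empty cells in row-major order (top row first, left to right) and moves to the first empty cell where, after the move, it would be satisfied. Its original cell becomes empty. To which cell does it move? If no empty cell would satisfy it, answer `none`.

Vacating (5,5). Empty cells in order:
  (2,1): 1/2 same-type → satisfied — stop here.

(2,1)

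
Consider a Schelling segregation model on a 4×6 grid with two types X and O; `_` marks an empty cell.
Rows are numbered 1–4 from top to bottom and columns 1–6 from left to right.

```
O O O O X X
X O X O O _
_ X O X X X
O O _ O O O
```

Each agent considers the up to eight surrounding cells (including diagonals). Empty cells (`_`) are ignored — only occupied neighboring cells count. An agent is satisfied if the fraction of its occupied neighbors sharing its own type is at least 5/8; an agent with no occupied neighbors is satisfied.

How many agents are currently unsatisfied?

18

Row 1: (1,1)O 2/3 ok · (1,2)O 3/5 unhappy · (1,3)O 4/5 ok · (1,4)O 3/5 unhappy · (1,5)X 1/4 unhappy · (1,6)X 1/2 unhappy
Row 2: (2,1)X 1/4 unhappy · (2,2)O 4/7 unhappy · (2,3)X 2/8 unhappy · (2,4)O 4/8 unhappy · (2,5)O 2/7 unhappy
Row 3: (3,2)X 2/6 unhappy · (3,3)O 4/7 unhappy · (3,4)X 2/7 unhappy · (3,5)X 2/7 unhappy · (3,6)X 1/4 unhappy
Row 4: (4,1)O 1/2 unhappy · (4,2)O 2/3 ok · (4,4)O 2/4 unhappy · (4,5)O 2/5 unhappy · (4,6)O 1/3 unhappy
Unsatisfied: (1,2), (1,4), (1,5), (1,6), (2,1), (2,2), (2,3), (2,4), (2,5), (3,2), (3,3), (3,4), (3,5), (3,6), (4,1), (4,4), (4,5), (4,6) — 18 in total.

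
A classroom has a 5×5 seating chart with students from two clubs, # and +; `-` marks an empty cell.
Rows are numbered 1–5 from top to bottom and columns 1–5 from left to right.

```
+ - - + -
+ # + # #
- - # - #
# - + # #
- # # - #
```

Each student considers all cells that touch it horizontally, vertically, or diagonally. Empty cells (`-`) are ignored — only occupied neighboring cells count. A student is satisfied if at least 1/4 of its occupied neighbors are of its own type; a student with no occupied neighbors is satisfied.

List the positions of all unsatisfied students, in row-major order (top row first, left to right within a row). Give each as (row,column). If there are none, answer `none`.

(1,1)+ 1/2 satisfied
(1,4)+ 1/3 satisfied
(2,1)+ 1/2 satisfied
(2,2)# 1/4 satisfied
(2,3)+ 1/4 satisfied
(2,4)# 3/5 satisfied
(2,5)# 2/3 satisfied
(3,3)# 3/5 satisfied
(3,5)# 4/4 satisfied
(4,1)# 1/1 satisfied
(4,3)+ 0/4 not
(4,4)# 5/6 satisfied
(4,5)# 3/3 satisfied
(5,2)# 2/3 satisfied
(5,3)# 2/3 satisfied
(5,5)# 2/2 satisfied

(4,3)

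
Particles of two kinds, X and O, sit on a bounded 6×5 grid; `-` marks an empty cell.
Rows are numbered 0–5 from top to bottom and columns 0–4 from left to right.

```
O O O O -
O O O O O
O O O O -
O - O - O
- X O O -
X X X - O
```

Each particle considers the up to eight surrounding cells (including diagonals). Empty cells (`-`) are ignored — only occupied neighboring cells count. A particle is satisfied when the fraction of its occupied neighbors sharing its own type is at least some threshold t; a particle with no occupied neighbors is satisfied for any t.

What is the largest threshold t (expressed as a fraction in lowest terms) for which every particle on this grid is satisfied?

(0,0)O 3/3
(0,1)O 5/5
(0,2)O 5/5
(0,3)O 4/4
(1,0)O 5/5
(1,1)O 8/8
(1,2)O 8/8
(1,3)O 6/6
(1,4)O 3/3
(2,0)O 4/4
(2,1)O 7/7
(2,2)O 6/6
(2,3)O 6/6
(3,0)O 2/3
(3,2)O 5/6
(3,4)O 2/2
(4,1)X 3/6
(4,2)O 2/5
(4,3)O 4/5
(5,0)X 2/2
(5,1)X 3/4
(5,2)X 2/4
(5,4)O 1/1
The smallest same-type fraction is 2/5 at (4,2), which reduces to 2/5. Any threshold above that leaves this particle unsatisfied.

2/5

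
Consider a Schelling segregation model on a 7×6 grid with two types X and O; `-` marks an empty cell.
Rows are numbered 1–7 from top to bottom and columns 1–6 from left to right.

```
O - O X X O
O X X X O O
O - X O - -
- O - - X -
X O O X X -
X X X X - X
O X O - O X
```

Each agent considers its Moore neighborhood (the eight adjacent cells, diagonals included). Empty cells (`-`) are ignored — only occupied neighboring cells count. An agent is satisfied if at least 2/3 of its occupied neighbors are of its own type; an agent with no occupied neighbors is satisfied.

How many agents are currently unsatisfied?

22

Row 1: (1,1)O 1/2 unhappy · (1,3)O 0/4 unhappy · (1,4)X 3/5 unhappy · (1,5)X 2/5 unhappy · (1,6)O 2/3 ok
Row 2: (2,1)O 2/3 ok · (2,2)X 2/6 unhappy · (2,3)X 4/6 ok · (2,4)X 4/7 unhappy · (2,5)O 3/6 unhappy · (2,6)O 2/3 ok
Row 3: (3,1)O 2/3 ok · (3,3)X 3/5 unhappy · (3,4)O 1/5 unhappy
Row 4: (4,2)O 3/5 unhappy · (4,5)X 2/3 ok
Row 5: (5,1)X 2/4 unhappy · (5,2)O 2/6 unhappy · (5,3)O 2/6 unhappy · (5,4)X 4/5 ok · (5,5)X 4/4 ok
Row 6: (6,1)X 3/5 unhappy · (6,2)X 4/8 unhappy · (6,3)X 4/7 unhappy · (6,4)X 3/6 unhappy · (6,6)X 2/3 ok
Row 7: (7,1)O 0/3 unhappy · (7,2)X 3/5 unhappy · (7,3)O 0/4 unhappy · (7,5)O 0/3 unhappy · (7,6)X 1/2 unhappy
Unsatisfied: (1,1), (1,3), (1,4), (1,5), (2,2), (2,4), (2,5), (3,3), (3,4), (4,2), (5,1), (5,2), (5,3), (6,1), (6,2), (6,3), (6,4), (7,1), (7,2), (7,3), (7,5), (7,6) — 22 in total.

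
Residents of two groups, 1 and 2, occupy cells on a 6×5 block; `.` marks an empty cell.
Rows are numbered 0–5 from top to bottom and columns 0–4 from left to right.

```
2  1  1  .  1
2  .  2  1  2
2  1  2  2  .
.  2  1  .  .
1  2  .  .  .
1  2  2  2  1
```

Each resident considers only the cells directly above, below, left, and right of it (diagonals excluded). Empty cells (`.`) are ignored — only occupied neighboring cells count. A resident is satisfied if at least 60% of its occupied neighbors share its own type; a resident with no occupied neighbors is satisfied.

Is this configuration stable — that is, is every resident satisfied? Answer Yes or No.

No

Row 0: (0,0)2 1/2 unhappy · (0,1)1 1/2 unhappy · (0,2)1 1/2 unhappy · (0,4)1 0/1 unhappy
Row 1: (1,0)2 2/2 ok · (1,2)2 1/3 unhappy · (1,3)1 0/3 unhappy · (1,4)2 0/2 unhappy
Row 2: (2,0)2 1/2 unhappy · (2,1)1 0/3 unhappy · (2,2)2 2/4 unhappy · (2,3)2 1/2 unhappy
Row 3: (3,1)2 1/3 unhappy · (3,2)1 0/2 unhappy
Row 4: (4,0)1 1/2 unhappy · (4,1)2 2/3 ok
Row 5: (5,0)1 1/2 unhappy · (5,1)2 2/3 ok · (5,2)2 2/2 ok · (5,3)2 1/2 unhappy · (5,4)1 0/1 unhappy
For instance (0,0) has only 1/2 same-type neighbors, below 3/5.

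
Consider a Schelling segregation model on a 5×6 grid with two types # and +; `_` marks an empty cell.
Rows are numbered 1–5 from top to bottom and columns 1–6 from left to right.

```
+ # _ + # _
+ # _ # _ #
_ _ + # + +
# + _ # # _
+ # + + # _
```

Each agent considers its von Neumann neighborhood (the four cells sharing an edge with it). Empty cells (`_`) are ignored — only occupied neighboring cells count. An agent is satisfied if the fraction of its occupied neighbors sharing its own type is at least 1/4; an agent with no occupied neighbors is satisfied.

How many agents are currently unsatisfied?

8

(1,1)+ 1/2 satisfied
(1,2)# 1/2 satisfied
(1,4)+ 0/2 not
(1,5)# 0/1 not
(2,1)+ 1/2 satisfied
(2,2)# 1/2 satisfied
(2,4)# 1/2 satisfied
(2,6)# 0/1 not
(3,3)+ 0/1 not
(3,4)# 2/4 satisfied
(3,5)+ 1/3 satisfied
(3,6)+ 1/2 satisfied
(4,1)# 0/2 not
(4,2)+ 0/2 not
(4,4)# 2/3 satisfied
(4,5)# 2/3 satisfied
(5,1)+ 0/2 not
(5,2)# 0/3 not
(5,3)+ 1/2 satisfied
(5,4)+ 1/3 satisfied
(5,5)# 1/2 satisfied
Unsatisfied: (1,4), (1,5), (2,6), (3,3), (4,1), (4,2), (5,1), (5,2) — 8 in total.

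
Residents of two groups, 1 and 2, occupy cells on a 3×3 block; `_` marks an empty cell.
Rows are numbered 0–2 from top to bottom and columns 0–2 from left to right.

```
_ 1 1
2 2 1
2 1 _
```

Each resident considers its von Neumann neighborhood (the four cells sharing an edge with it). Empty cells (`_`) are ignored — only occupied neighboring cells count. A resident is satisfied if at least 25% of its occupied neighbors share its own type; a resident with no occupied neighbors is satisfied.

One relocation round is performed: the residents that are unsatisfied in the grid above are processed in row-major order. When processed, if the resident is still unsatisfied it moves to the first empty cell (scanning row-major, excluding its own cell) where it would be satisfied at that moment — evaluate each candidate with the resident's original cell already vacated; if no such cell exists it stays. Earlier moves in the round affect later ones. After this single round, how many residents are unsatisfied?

Initially unsatisfied (in order): (2,1).
  (2,1) → (0,0).
Resulting grid:
1 1 1
2 2 1
2 _ _
All satisfied now.

0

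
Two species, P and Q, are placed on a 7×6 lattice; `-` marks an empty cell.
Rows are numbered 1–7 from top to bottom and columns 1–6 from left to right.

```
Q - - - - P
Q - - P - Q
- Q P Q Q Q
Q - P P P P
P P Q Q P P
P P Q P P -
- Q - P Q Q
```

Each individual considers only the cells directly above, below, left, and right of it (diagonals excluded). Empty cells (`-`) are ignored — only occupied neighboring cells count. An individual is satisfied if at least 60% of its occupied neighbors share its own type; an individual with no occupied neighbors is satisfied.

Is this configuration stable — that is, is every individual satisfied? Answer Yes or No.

No

Row 1: (1,1)Q 1/1 satisfied · (1,6)P 0/1 not
Row 2: (2,1)Q 1/1 satisfied · (2,4)P 0/1 not · (2,6)Q 1/2 not
Row 3: (3,2)Q 0/1 not · (3,3)P 1/3 not · (3,4)Q 1/4 not · (3,5)Q 2/3 satisfied · (3,6)Q 2/3 satisfied
Row 4: (4,1)Q 0/1 not · (4,3)P 2/3 satisfied · (4,4)P 2/4 not · (4,5)P 3/4 satisfied · (4,6)P 2/3 satisfied
Row 5: (5,1)P 2/3 satisfied · (5,2)P 2/3 satisfied · (5,3)Q 2/4 not · (5,4)Q 1/4 not · (5,5)P 3/4 satisfied · (5,6)P 2/2 satisfied
Row 6: (6,1)P 2/2 satisfied · (6,2)P 2/4 not · (6,3)Q 1/3 not · (6,4)P 2/4 not · (6,5)P 2/3 satisfied
Row 7: (7,2)Q 0/1 not · (7,4)P 1/2 not · (7,5)Q 1/3 not · (7,6)Q 1/1 satisfied
For instance (1,6) has only 0/1 same-type neighbors, below 3/5.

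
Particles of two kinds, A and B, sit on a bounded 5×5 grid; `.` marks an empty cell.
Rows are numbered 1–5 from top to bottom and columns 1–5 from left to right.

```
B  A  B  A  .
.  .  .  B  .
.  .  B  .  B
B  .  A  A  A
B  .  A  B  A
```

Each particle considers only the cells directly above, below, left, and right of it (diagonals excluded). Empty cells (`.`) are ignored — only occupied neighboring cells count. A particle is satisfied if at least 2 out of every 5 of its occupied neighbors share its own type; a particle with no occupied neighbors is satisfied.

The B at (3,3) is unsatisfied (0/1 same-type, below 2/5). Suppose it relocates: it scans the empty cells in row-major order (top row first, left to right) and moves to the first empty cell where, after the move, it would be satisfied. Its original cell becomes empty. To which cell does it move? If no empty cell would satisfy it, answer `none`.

(2,1)

Vacating (3,3). Empty cells in order:
  (1,5): 0/1 same-type → still unsatisfied.
  (2,1): 1/1 same-type → satisfied — stop here.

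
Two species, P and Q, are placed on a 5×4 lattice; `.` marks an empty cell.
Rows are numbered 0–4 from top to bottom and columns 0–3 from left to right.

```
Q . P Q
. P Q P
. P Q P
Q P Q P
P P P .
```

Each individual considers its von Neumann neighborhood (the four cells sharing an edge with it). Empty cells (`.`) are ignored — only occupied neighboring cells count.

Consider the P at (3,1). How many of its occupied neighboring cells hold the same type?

2

Occupied neighbors of (3,1): (2,1)=P, (4,1)=P, (3,0)=Q, (3,2)=Q.
Same type (P): 2 of 4.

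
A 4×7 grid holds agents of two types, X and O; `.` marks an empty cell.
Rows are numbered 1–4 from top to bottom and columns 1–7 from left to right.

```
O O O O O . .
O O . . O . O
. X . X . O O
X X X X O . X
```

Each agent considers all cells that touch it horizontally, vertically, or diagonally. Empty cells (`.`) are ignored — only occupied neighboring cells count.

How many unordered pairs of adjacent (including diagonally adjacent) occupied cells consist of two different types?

Scan each occupied cell's neighbors to the right and below (and the two forward diagonals) so each pair is counted once.
Row 1: O(1,1)–O(1,2)= O(1,1)–O(2,1)= O(1,1)–O(2,2)= O(1,2)–O(1,3)= O(1,2)–O(2,2)= O(1,2)–O(2,1)= O(1,3)–O(1,4)= O(1,3)–O(2,2)= O(1,4)–O(1,5)= O(1,4)–O(2,5)= O(1,5)–O(2,5)=  → 0/11 unlike.
Row 2: O(2,1)–O(2,2)= O(2,1)–X(3,2)≠ O(2,2)–X(3,2)≠ O(2,5)–O(3,6)= O(2,5)–X(3,4)≠ O(2,7)–O(3,7)= O(2,7)–O(3,6)=  → 3/7 unlike.
Row 3: X(3,2)–X(4,2)= X(3,2)–X(4,3)= X(3,2)–X(4,1)= X(3,4)–X(4,4)= X(3,4)–O(4,5)≠ X(3,4)–X(4,3)= O(3,6)–O(3,7)= O(3,6)–X(4,7)≠ O(3,6)–O(4,5)= O(3,7)–X(4,7)≠  → 3/10 unlike.
Row 4: X(4,1)–X(4,2)= X(4,2)–X(4,3)= X(4,3)–X(4,4)= X(4,4)–O(4,5)≠  → 1/4 unlike.
Total adjacent occupied pairs: 32; unlike-type pairs: 7.

7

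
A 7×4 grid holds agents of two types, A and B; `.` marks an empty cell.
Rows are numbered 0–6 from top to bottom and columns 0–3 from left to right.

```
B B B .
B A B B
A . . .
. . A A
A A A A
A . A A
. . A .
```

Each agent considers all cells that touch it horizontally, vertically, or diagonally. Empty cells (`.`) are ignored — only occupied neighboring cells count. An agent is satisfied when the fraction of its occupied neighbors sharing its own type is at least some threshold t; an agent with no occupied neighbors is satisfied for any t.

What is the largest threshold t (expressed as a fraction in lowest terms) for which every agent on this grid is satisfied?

(0,0)B 2/3
(0,1)B 4/5
(0,2)B 3/4
(1,0)B 2/4
(1,1)A 1/6
(1,2)B 3/4
(1,3)B 2/2
(2,0)A 1/2
(3,2)A 4/4
(3,3)A 3/3
(4,0)A 2/2
(4,1)A 5/5
(4,2)A 6/6
(4,3)A 5/5
(5,0)A 2/2
(5,2)A 5/5
(5,3)A 4/4
(6,2)A 2/2
The smallest same-type fraction is 1/6 at (1,1), which reduces to 1/6. Any threshold above that leaves this agent unsatisfied.

1/6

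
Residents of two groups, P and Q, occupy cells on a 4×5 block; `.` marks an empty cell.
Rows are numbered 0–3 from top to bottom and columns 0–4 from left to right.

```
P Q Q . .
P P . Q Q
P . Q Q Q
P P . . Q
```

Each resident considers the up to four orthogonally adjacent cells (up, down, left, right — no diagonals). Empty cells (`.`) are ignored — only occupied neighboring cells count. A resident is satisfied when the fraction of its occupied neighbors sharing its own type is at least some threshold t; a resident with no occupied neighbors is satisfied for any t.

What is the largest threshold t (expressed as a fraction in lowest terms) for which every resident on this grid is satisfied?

1/3

Row 0: (0,0)P 1/2 · (0,1)Q 1/3 · (0,2)Q 1/1
Row 1: (1,0)P 3/3 · (1,1)P 1/2 · (1,3)Q 2/2 · (1,4)Q 2/2
Row 2: (2,0)P 2/2 · (2,2)Q 1/1 · (2,3)Q 3/3 · (2,4)Q 3/3
Row 3: (3,0)P 2/2 · (3,1)P 1/1 · (3,4)Q 1/1
The smallest same-type fraction is 1/3 at (0,1), which reduces to 1/3. Any threshold above that leaves this resident unsatisfied.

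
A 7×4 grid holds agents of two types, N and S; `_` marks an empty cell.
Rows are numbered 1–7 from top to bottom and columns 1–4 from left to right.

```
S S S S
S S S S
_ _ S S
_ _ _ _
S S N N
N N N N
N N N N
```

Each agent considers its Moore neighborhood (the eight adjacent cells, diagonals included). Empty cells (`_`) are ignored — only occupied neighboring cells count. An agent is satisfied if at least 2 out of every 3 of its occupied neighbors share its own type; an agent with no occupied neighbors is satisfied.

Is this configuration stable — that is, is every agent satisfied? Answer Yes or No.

No

Row 1: (1,1)S 3/3 satisfied · (1,2)S 5/5 satisfied · (1,3)S 5/5 satisfied · (1,4)S 3/3 satisfied
Row 2: (2,1)S 3/3 satisfied · (2,2)S 6/6 satisfied · (2,3)S 7/7 satisfied · (2,4)S 5/5 satisfied
Row 3: (3,3)S 4/4 satisfied · (3,4)S 3/3 satisfied
Row 5: (5,1)S 1/3 not · (5,2)S 1/5 not · (5,3)N 4/5 satisfied · (5,4)N 3/3 satisfied
Row 6: (6,1)N 3/5 not · (6,2)N 6/8 satisfied · (6,3)N 7/8 satisfied · (6,4)N 5/5 satisfied
Row 7: (7,1)N 3/3 satisfied · (7,2)N 5/5 satisfied · (7,3)N 5/5 satisfied · (7,4)N 3/3 satisfied
For instance (5,1) has only 1/3 same-type neighbors, below 2/3.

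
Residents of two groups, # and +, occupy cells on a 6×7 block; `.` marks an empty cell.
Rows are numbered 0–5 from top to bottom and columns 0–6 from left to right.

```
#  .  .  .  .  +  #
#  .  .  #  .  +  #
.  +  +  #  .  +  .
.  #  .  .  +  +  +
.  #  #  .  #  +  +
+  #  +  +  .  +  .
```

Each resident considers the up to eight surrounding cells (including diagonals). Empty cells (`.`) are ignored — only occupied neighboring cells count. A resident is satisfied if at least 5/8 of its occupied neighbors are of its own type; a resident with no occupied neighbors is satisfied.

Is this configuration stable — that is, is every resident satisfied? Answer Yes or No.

No

Row 0: (0,0)# 1/1 satisfied · (0,5)+ 1/3 not · (0,6)# 1/3 not
Row 1: (1,0)# 1/2 not · (1,3)# 1/2 not · (1,5)+ 2/4 not · (1,6)# 1/4 not
Row 2: (2,1)+ 1/3 not · (2,2)+ 1/4 not · (2,3)# 1/3 not · (2,5)+ 4/5 satisfied
Row 3: (3,1)# 2/4 not · (3,4)+ 3/5 not · (3,5)+ 5/6 satisfied · (3,6)+ 4/4 satisfied
Row 4: (4,1)# 3/5 not · (4,2)# 3/5 not · (4,4)# 0/5 not · (4,5)+ 5/6 satisfied · (4,6)+ 4/4 satisfied
Row 5: (5,0)+ 0/2 not · (5,1)# 2/4 not · (5,2)+ 1/4 not · (5,3)+ 1/3 not · (5,5)+ 2/3 satisfied
For instance (0,5) has only 1/3 same-type neighbors, below 5/8.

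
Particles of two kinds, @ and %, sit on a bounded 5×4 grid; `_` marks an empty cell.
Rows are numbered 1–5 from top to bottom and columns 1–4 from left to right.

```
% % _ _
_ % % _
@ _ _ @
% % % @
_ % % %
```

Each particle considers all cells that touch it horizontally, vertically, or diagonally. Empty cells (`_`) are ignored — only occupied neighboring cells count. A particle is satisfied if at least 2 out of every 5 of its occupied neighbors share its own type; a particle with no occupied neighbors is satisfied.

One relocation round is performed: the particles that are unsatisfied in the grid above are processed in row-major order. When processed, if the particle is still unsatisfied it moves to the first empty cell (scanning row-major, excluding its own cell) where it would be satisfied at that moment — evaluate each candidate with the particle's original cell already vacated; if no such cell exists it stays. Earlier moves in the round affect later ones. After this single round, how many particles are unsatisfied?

Initially unsatisfied (in order): (3,1), (3,4), (4,4).
  (3,1) → (2,4).
  (3,4): now satisfied by earlier moves; stays.
  (4,4) → (1,4).
Resulting grid:
% % _ @
_ % % @
_ _ _ @
% % % _
_ % % %
Unsatisfied now: (3,4).

1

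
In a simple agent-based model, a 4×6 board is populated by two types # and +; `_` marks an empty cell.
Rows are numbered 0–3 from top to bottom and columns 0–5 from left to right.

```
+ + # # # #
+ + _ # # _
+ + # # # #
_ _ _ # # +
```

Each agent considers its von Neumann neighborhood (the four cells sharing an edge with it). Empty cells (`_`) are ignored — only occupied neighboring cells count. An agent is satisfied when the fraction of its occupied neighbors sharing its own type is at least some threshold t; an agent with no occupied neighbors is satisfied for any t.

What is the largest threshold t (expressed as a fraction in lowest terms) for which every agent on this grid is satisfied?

0/1

Row 0: (0,0)+ 2/2 · (0,1)+ 2/3 · (0,2)# 1/2 · (0,3)# 3/3 · (0,4)# 3/3 · (0,5)# 1/1
Row 1: (1,0)+ 3/3 · (1,1)+ 3/3 · (1,3)# 3/3 · (1,4)# 3/3
Row 2: (2,0)+ 2/2 · (2,1)+ 2/3 · (2,2)# 1/2 · (2,3)# 4/4 · (2,4)# 4/4 · (2,5)# 1/2
Row 3: (3,3)# 2/2 · (3,4)# 2/3 · (3,5)+ 0/2
The smallest same-type fraction is 0/2 at (3,5), which reduces to 0/1. Any threshold above that leaves this agent unsatisfied.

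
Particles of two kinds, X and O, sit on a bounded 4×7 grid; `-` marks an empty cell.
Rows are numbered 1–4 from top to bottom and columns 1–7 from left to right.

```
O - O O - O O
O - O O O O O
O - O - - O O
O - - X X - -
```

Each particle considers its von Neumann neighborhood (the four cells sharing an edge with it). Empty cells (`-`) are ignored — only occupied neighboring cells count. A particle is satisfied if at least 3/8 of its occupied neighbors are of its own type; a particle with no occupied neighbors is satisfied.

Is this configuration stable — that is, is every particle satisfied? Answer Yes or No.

(1,1)O 1/1 ok
(1,3)O 2/2 ok
(1,4)O 2/2 ok
(1,6)O 2/2 ok
(1,7)O 2/2 ok
(2,1)O 2/2 ok
(2,3)O 3/3 ok
(2,4)O 3/3 ok
(2,5)O 2/2 ok
(2,6)O 4/4 ok
(2,7)O 3/3 ok
(3,1)O 2/2 ok
(3,3)O 1/1 ok
(3,6)O 2/2 ok
(3,7)O 2/2 ok
(4,1)O 1/1 ok
(4,4)X 1/1 ok
(4,5)X 1/1 ok
All meet the threshold, so the configuration is stable.

Yes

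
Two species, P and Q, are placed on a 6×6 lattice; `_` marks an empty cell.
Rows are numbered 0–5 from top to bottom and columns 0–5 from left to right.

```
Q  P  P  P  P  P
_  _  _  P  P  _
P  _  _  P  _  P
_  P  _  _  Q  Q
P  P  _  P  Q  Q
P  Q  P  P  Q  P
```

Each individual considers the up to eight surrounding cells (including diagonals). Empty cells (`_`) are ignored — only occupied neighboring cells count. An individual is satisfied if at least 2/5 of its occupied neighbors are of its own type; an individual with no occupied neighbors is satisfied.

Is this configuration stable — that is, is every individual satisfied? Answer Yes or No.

No

Row 0: (0,0)Q 0/1 ✗ · (0,1)P 1/2 ✓ · (0,2)P 3/3 ✓ · (0,3)P 4/4 ✓ · (0,4)P 4/4 ✓ · (0,5)P 2/2 ✓
Row 1: (1,3)P 5/5 ✓ · (1,4)P 6/6 ✓
Row 2: (2,0)P 1/1 ✓ · (2,3)P 2/3 ✓ · (2,5)P 1/3 ✗
Row 3: (3,1)P 3/3 ✓ · (3,4)Q 3/6 ✓ · (3,5)Q 3/4 ✓
Row 4: (4,0)P 3/4 ✓ · (4,1)P 4/5 ✓ · (4,3)P 2/5 ✓ · (4,4)Q 4/7 ✓ · (4,5)Q 4/5 ✓
Row 5: (5,0)P 2/3 ✓ · (5,1)Q 0/4 ✗ · (5,2)P 3/4 ✓ · (5,3)P 2/4 ✓ · (5,4)Q 2/5 ✓ · (5,5)P 0/3 ✗
For instance (0,0) has only 0/1 same-type neighbors, below 2/5.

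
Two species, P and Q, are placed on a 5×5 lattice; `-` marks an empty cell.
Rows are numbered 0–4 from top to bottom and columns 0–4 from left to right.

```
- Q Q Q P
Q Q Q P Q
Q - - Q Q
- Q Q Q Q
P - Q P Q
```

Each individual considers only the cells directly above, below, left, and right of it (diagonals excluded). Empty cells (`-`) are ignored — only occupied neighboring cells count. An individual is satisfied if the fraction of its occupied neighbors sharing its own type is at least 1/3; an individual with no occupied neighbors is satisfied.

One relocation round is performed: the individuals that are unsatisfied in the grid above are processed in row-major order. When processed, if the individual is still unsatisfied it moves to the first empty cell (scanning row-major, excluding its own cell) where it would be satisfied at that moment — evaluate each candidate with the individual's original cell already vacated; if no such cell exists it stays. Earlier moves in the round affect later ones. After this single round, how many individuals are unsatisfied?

1

Initially unsatisfied (in order): (0,4), (1,3), (4,3).
  (0,4) → (3,0).
  (1,3) → (4,1).
  (4,3): no empty cell satisfies it; stays.
Resulting grid:
- Q Q Q -
Q Q Q - Q
Q - - Q Q
P Q Q Q Q
P P Q P Q
Unsatisfied now: (4,3).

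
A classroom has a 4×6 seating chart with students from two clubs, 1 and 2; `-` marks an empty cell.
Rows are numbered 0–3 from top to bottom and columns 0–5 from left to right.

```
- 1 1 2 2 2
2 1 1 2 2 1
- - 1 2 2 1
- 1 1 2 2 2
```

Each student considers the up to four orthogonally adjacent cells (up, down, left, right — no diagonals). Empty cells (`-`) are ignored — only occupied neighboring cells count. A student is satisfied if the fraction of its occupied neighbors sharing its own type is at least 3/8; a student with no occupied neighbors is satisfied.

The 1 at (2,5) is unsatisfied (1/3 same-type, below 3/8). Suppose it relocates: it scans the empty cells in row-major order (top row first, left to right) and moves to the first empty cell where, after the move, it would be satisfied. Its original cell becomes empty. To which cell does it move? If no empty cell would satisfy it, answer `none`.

(0,0)

Vacating (2,5). Empty cells in order:
  (0,0): 1/2 same-type → satisfied — stop here.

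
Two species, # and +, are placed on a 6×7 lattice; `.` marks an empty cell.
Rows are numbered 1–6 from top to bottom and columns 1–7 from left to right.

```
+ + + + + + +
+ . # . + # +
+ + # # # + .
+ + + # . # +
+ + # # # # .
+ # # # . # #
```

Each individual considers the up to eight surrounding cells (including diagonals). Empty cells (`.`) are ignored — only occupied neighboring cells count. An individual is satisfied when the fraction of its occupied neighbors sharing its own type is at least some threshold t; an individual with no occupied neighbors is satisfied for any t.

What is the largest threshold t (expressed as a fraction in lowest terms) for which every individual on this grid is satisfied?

(1,1)+ 2/2
(1,2)+ 3/4
(1,3)+ 2/3
(1,4)+ 3/4
(1,5)+ 3/4
(1,6)+ 4/5
(1,7)+ 2/3
(2,1)+ 4/4
(2,3)# 2/6
(2,5)+ 4/7
(2,6)# 1/7
(2,7)+ 3/4
(3,1)+ 4/4
(3,2)+ 5/7
(3,3)# 3/6
(3,4)# 4/6
(3,5)# 4/6
(3,6)+ 3/6
(4,1)+ 5/5
(4,2)+ 6/8
(4,3)+ 3/8
(4,4)# 6/7
(4,6)# 3/5
(4,7)+ 1/3
(5,1)+ 4/5
(5,2)+ 5/8
(5,3)# 5/8
(5,4)# 5/6
(5,5)# 6/6
(5,6)# 4/5
(6,1)+ 2/3
(6,2)# 2/5
(6,3)# 4/5
(6,4)# 4/4
(6,6)# 3/3
(6,7)# 2/2
The smallest same-type fraction is 1/7 at (2,6), which reduces to 1/7. Any threshold above that leaves this individual unsatisfied.

1/7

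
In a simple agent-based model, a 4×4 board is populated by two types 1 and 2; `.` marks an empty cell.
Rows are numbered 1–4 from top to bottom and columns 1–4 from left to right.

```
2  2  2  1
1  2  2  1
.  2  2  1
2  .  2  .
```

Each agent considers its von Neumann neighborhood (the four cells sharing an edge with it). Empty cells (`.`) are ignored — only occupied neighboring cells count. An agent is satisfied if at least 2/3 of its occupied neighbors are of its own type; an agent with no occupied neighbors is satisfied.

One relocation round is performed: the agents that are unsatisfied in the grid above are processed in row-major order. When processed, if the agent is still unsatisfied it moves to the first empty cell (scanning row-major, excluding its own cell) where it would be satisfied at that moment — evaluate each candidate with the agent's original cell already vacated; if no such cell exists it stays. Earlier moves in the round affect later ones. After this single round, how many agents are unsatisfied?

Initially unsatisfied (in order): (1,1), (1,4), (2,1), (3,4).
  (1,1) → (3,1).
  (1,4): no empty cell satisfies it; stays.
  (2,1): no empty cell satisfies it; stays.
  (3,4): no empty cell satisfies it; stays.
Resulting grid:
. 2 2 1
1 2 2 1
2 2 2 1
2 . 2 .
Unsatisfied now: (1,4), (2,1), (3,4).

3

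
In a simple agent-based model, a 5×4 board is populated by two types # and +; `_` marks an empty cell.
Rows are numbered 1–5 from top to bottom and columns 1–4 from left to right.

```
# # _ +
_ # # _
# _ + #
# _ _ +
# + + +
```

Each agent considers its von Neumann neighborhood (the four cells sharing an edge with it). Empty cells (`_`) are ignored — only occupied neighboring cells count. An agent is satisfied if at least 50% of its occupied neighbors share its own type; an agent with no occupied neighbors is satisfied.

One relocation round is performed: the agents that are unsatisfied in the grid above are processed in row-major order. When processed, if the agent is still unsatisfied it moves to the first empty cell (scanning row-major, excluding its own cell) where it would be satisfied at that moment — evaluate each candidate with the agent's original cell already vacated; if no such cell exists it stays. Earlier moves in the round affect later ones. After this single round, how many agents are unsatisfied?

Initially unsatisfied (in order): (3,3), (3,4).
  (3,3) → (4,2).
  (3,4) → (1,3).
Resulting grid:
# # # +
_ # # _
# _ _ _
# + _ +
# + + +
Unsatisfied now: (1,4).

1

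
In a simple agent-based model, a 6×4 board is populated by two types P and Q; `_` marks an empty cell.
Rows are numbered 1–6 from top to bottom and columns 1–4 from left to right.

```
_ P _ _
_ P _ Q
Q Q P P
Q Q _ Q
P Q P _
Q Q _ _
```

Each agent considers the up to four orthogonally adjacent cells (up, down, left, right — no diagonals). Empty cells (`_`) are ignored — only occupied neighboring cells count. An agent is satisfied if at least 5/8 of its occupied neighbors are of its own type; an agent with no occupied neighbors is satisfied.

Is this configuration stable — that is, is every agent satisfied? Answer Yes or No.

No

(1,2)P 1/1 ok
(2,2)P 1/2 unhappy
(2,4)Q 0/1 unhappy
(3,1)Q 2/2 ok
(3,2)Q 2/4 unhappy
(3,3)P 1/2 unhappy
(3,4)P 1/3 unhappy
(4,1)Q 2/3 ok
(4,2)Q 3/3 ok
(4,4)Q 0/1 unhappy
(5,1)P 0/3 unhappy
(5,2)Q 2/4 unhappy
(5,3)P 0/1 unhappy
(6,1)Q 1/2 unhappy
(6,2)Q 2/2 ok
For instance (2,2) has only 1/2 same-type neighbors, below 5/8.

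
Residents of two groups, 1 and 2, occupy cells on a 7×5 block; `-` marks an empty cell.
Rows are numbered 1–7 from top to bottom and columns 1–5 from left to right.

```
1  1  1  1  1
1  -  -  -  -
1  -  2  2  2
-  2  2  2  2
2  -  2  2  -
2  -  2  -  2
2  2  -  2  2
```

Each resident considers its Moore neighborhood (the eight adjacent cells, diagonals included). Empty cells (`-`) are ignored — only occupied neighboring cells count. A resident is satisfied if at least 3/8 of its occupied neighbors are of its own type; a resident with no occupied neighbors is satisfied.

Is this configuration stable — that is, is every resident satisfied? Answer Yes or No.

(1,1)1 2/2 satisfied
(1,2)1 3/3 satisfied
(1,3)1 2/2 satisfied
(1,4)1 2/2 satisfied
(1,5)1 1/1 satisfied
(2,1)1 3/3 satisfied
(3,1)1 1/2 satisfied
(3,3)2 4/4 satisfied
(3,4)2 5/5 satisfied
(3,5)2 3/3 satisfied
(4,2)2 4/5 satisfied
(4,3)2 6/6 satisfied
(4,4)2 7/7 satisfied
(4,5)2 4/4 satisfied
(5,1)2 2/2 satisfied
(5,3)2 5/5 satisfied
(5,4)2 6/6 satisfied
(6,1)2 3/3 satisfied
(6,3)2 4/4 satisfied
(6,5)2 3/3 satisfied
(7,1)2 2/2 satisfied
(7,2)2 3/3 satisfied
(7,4)2 3/3 satisfied
(7,5)2 2/2 satisfied
All meet the threshold, so the configuration is stable.

Yes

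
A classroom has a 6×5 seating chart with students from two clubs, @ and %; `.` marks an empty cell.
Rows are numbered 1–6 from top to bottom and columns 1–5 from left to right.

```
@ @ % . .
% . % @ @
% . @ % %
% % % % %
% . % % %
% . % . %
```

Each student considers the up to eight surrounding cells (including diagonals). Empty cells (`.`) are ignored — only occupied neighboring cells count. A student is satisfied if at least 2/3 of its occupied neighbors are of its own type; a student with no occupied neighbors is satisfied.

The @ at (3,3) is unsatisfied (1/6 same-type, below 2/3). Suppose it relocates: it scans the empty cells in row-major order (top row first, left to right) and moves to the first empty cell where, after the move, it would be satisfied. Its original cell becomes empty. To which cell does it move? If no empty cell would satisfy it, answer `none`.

(1,5)

Vacating (3,3). Empty cells in order:
  (1,4): 2/4 same-type → still unsatisfied.
  (1,5): 2/2 same-type → satisfied — stop here.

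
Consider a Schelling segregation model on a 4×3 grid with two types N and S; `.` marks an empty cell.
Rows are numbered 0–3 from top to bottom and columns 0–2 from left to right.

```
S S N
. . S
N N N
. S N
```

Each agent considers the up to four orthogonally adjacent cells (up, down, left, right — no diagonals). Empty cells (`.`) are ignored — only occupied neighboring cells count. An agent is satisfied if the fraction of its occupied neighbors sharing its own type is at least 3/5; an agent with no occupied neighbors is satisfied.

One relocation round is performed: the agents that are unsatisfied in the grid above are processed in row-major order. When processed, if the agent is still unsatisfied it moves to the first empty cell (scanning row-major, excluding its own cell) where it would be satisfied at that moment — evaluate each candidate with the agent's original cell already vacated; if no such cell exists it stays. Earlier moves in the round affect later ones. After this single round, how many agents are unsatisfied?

Initially unsatisfied (in order): (0,1), (0,2), (1,2), (3,1), (3,2).
  (0,1): no empty cell satisfies it; stays.
  (0,2): no empty cell satisfies it; stays.
  (1,2): no empty cell satisfies it; stays.
  (3,1) → (1,1).
  (3,2): now satisfied by earlier moves; stays.
Resulting grid:
S S N
. S S
N N N
. . N
Unsatisfied now: (0,2), (1,2).

2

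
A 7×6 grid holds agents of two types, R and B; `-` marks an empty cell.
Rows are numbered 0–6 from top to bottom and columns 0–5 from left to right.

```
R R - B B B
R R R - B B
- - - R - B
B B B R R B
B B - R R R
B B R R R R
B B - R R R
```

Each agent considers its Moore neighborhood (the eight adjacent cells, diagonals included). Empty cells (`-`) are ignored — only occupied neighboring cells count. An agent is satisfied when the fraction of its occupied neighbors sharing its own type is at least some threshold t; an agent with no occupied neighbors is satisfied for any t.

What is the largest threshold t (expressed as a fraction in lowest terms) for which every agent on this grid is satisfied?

Row 0: (0,0)R 3/3 · (0,1)R 4/4 · (0,3)B 2/3 · (0,4)B 4/4 · (0,5)B 3/3
Row 1: (1,0)R 3/3 · (1,1)R 4/4 · (1,2)R 3/4 · (1,4)B 5/6 · (1,5)B 4/4
Row 2: (2,3)R 3/5 · (2,5)B 3/4
Row 3: (3,0)B 3/3 · (3,1)B 4/4 · (3,2)B 2/5 · (3,3)R 4/5 · (3,4)R 5/7 · (3,5)B 1/4
Row 4: (4,0)B 5/5 · (4,1)B 6/7 · (4,3)R 6/7 · (4,4)R 7/8 · (4,5)R 4/5
Row 5: (5,0)B 5/5 · (5,1)B 5/6 · (5,2)R 3/6 · (5,3)R 6/6 · (5,4)R 8/8 · (5,5)R 5/5
Row 6: (6,0)B 3/3 · (6,1)B 3/4 · (6,3)R 4/4 · (6,4)R 5/5 · (6,5)R 3/3
The smallest same-type fraction is 1/4 at (3,5), which reduces to 1/4. Any threshold above that leaves this agent unsatisfied.

1/4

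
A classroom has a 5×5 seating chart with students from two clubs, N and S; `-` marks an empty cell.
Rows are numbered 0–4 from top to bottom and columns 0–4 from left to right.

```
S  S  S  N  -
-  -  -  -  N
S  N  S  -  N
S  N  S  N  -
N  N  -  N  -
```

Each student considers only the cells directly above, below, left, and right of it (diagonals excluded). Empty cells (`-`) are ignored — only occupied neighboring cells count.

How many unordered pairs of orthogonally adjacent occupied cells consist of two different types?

Scan each occupied cell's neighbors to the right and below so each pair is counted once.
Row 0: S(0,0)–S(0,1)= S(0,1)–S(0,2)= S(0,2)–N(0,3)≠  → 1/3 unlike.
Row 1: N(1,4)–N(2,4)=  → 0/1 unlike.
Row 2: S(2,0)–N(2,1)≠ S(2,0)–S(3,0)= N(2,1)–S(2,2)≠ N(2,1)–N(3,1)= S(2,2)–S(3,2)=  → 2/5 unlike.
Row 3: S(3,0)–N(3,1)≠ S(3,0)–N(4,0)≠ N(3,1)–S(3,2)≠ N(3,1)–N(4,1)= S(3,2)–N(3,3)≠ N(3,3)–N(4,3)=  → 4/6 unlike.
Row 4: N(4,0)–N(4,1)=  → 0/1 unlike.
Total adjacent occupied pairs: 16; unlike-type pairs: 7.

7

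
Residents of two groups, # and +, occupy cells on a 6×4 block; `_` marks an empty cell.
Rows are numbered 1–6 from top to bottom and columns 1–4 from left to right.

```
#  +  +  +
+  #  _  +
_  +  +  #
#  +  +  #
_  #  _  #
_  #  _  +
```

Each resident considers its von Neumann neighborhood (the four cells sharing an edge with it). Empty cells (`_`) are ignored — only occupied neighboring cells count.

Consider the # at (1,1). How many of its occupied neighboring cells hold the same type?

Occupied neighbors of (1,1): (2,1)=+, (1,2)=+.
Same type (#): 0 of 2.

0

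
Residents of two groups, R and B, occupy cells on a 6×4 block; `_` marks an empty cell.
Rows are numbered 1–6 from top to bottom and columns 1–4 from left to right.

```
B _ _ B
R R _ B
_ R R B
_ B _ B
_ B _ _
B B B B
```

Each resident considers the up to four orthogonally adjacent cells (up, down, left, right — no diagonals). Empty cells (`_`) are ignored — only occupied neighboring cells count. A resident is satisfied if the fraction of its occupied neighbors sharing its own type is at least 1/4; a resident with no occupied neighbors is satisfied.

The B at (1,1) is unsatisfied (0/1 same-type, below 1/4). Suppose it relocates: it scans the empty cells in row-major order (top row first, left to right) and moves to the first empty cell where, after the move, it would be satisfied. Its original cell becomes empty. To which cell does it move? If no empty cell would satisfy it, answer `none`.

(1,3)

Vacating (1,1). Empty cells in order:
  (1,2): 0/1 same-type → still unsatisfied.
  (1,3): 1/1 same-type → satisfied — stop here.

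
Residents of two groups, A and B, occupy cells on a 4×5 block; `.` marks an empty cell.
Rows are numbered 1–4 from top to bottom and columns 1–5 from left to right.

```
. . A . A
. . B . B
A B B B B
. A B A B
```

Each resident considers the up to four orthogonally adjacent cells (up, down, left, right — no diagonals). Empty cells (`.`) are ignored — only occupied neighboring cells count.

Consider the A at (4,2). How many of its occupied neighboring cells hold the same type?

0

Occupied neighbors of (4,2): (3,2)=B, (4,3)=B.
Same type (A): 0 of 2.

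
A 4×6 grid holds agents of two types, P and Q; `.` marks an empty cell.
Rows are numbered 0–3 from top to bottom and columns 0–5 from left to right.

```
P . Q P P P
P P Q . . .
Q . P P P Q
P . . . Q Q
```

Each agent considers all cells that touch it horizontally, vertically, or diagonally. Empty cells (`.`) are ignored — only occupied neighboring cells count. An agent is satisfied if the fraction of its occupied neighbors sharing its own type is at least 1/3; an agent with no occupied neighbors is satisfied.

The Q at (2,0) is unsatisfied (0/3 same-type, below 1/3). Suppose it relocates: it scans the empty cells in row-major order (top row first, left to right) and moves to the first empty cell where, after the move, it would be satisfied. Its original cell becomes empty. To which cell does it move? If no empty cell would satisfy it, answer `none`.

Vacating (2,0). Empty cells in order:
  (0,1): 2/5 same-type → satisfied — stop here.

(0,1)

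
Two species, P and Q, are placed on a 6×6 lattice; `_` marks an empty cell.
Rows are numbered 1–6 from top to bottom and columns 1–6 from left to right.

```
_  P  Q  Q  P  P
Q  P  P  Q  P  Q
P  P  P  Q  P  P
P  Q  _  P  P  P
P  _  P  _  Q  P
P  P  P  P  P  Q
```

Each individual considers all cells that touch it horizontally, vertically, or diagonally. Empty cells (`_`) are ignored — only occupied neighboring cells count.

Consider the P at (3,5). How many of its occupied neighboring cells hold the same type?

Occupied neighbors of (3,5): (2,4)=Q, (2,5)=P, (2,6)=Q, (3,4)=Q, (3,6)=P, (4,4)=P, (4,5)=P, (4,6)=P.
Same type (P): 5 of 8.

5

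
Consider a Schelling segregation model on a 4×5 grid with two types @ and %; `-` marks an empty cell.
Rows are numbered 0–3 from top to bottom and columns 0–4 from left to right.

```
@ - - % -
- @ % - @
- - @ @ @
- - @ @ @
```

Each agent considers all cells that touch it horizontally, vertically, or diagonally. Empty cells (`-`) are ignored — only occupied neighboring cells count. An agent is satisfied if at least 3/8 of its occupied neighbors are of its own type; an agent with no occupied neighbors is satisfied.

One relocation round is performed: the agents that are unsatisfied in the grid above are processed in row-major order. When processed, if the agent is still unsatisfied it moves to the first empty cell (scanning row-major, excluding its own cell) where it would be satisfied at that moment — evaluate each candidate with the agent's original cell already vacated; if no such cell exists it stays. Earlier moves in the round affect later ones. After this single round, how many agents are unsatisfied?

Initially unsatisfied (in order): (1,2).
  (1,2) → (0,2).
Resulting grid:
@ - % % -
- @ - - @
- - @ @ @
- - @ @ @
All satisfied now.

0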